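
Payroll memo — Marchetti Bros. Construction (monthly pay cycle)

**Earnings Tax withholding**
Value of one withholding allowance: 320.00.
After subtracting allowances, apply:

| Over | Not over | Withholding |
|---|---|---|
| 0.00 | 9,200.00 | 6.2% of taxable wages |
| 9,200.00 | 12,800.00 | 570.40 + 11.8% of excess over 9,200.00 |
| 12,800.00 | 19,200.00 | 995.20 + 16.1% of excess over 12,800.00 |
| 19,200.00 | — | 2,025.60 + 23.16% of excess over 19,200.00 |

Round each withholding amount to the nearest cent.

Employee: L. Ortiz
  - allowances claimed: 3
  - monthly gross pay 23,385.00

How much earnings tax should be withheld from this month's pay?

Earnings Tax: taxable = 23,385.00 − 3×320.00 = 22,425.00
  2,025.60 + 23.16% × (22,425.00 − 19,200.00) = 2,025.60 + 23.16% × 3,225.00 = 2,772.51

2,772.51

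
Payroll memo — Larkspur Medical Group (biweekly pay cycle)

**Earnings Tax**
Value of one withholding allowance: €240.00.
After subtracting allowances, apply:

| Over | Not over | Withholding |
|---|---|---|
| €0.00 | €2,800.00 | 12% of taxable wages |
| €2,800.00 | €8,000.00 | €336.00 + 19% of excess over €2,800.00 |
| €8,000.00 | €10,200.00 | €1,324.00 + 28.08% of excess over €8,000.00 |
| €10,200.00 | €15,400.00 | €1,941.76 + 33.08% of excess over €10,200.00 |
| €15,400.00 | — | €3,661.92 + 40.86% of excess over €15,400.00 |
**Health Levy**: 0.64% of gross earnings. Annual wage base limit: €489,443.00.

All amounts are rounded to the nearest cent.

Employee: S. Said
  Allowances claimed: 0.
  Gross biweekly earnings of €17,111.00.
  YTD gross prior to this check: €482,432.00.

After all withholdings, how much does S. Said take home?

Earnings Tax: taxable = €17,111.00
  €3,661.92 + 40.86% × (€17,111.00 − €15,400.00) = €3,661.92 + 40.86% × €1,711.00 = €4,361.03
Health Levy: cap €489,443.00 − YTD €482,432.00 = €7,011.00 subject; 0.64% × €7,011.00 = €44.87
Total withheld: €4,361.03 + €44.87 = €4,405.90
Net pay: €17,111.00 − €4,405.90 = €12,705.10

€12,705.10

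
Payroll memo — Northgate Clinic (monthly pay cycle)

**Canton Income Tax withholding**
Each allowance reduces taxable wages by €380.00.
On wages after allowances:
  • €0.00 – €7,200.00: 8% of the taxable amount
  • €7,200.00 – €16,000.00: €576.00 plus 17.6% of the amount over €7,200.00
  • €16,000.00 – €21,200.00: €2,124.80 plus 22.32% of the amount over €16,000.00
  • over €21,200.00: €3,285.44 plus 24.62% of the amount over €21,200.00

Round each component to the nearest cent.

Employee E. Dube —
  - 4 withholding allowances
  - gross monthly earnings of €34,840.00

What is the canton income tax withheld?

€6,269.38

Canton Income Tax: taxable = €34,840.00 − 4×€380.00 = €33,320.00
  €3,285.44 + 24.62% × (€33,320.00 − €21,200.00) = €3,285.44 + 24.62% × €12,120.00 = €6,269.38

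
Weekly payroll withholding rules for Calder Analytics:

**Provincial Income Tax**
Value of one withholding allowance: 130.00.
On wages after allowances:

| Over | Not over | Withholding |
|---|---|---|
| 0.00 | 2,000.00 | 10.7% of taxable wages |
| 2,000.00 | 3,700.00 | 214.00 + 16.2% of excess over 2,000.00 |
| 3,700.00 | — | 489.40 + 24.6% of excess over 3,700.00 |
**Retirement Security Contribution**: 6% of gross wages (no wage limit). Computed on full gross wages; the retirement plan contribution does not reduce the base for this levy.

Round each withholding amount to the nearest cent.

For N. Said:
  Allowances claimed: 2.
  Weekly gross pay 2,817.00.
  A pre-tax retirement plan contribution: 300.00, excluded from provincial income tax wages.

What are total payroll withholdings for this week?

424.65

Provincial Income Tax: taxable = 2,817.00 − 300.00 − 2×130.00 = 2,257.00
  214.00 + 16.2% × (2,257.00 − 2,000.00) = 214.00 + 16.2% × 257.00 = 255.63
Retirement Security Contribution: 6% × 2,817.00 = 169.02
Total: 255.63 + 169.02 = 424.65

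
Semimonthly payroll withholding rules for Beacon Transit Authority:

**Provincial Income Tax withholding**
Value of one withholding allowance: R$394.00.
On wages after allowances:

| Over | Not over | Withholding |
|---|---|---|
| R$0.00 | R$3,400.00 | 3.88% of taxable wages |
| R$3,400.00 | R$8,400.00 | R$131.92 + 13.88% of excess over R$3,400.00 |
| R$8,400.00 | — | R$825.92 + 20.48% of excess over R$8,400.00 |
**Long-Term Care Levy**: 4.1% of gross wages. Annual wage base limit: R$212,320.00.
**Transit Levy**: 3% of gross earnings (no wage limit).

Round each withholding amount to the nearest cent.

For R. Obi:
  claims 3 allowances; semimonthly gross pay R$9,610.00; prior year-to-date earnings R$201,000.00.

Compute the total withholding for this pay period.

Provincial Income Tax: taxable = R$9,610.00 − 3×R$394.00 = R$8,428.00
  R$825.92 + 20.48% × (R$8,428.00 − R$8,400.00) = R$825.92 + 20.48% × R$28.00 = R$831.65
Long-Term Care Levy: 4.1% × R$9,610.00 = R$394.01
Transit Levy: 3% × R$9,610.00 = R$288.30
Total: R$831.65 + R$394.01 + R$288.30 = R$1,513.96

R$1,513.96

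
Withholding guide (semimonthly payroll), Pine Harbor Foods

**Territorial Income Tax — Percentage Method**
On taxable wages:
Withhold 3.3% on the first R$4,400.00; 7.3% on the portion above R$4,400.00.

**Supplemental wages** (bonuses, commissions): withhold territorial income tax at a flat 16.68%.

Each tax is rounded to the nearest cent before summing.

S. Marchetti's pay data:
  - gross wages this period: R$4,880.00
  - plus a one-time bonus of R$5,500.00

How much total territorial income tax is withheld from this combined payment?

Territorial Income Tax: taxable = R$4,880.00
  R$145.20 + 7.3% × (R$4,880.00 − R$4,400.00) = R$145.20 + 7.3% × R$480.00 = R$180.24
Supplemental (16.68% flat on bonus): 16.68% × R$5,500.00 = R$917.40
Total territorial income tax: R$180.24 + R$917.40 = R$1,097.64

R$1,097.64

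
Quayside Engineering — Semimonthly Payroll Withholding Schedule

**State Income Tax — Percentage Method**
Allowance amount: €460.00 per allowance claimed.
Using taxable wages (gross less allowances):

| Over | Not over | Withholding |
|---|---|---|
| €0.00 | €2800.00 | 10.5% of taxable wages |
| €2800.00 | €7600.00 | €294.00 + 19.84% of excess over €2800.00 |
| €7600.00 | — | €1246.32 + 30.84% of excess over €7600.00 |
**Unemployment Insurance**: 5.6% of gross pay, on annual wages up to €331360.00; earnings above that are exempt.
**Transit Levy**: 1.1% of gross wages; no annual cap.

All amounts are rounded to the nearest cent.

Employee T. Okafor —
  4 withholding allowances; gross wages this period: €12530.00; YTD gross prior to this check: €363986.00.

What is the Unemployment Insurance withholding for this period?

€0.00

Unemployment Insurance: YTD €363986.00 ≥ cap €331360.00 → €0.00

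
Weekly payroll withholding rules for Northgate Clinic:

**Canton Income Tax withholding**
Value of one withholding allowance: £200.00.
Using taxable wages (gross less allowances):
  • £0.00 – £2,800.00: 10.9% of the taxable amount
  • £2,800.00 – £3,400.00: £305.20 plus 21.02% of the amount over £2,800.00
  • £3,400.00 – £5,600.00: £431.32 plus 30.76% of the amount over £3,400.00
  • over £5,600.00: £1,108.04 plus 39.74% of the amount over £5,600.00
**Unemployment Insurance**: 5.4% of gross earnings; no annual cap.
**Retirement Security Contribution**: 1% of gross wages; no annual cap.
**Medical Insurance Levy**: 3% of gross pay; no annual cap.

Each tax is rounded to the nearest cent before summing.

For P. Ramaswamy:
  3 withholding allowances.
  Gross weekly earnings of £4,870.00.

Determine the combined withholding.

£1,156.71

Canton Income Tax: taxable = £4,870.00 − 3×£200.00 = £4,270.00
  £431.32 + 30.76% × (£4,270.00 − £3,400.00) = £431.32 + 30.76% × £870.00 = £698.93
Unemployment Insurance: 5.4% × £4,870.00 = £262.98
Retirement Security Contribution: 1% × £4,870.00 = £48.70
Medical Insurance Levy: 3% × £4,870.00 = £146.10
Total: £698.93 + £262.98 + £48.70 + £146.10 = £1,156.71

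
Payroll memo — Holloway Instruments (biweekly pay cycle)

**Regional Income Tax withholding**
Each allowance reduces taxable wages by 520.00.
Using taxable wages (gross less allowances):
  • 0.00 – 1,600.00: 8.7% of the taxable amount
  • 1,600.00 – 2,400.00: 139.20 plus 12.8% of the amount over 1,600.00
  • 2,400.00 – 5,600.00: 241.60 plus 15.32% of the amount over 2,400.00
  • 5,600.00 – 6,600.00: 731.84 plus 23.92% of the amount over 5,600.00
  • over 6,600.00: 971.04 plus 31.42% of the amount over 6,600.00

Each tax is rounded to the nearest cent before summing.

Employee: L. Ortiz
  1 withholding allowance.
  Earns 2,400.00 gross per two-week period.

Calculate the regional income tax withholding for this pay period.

Regional Income Tax: taxable = 2,400.00 − 1×520.00 = 1,880.00
  139.20 + 12.8% × (1,880.00 − 1,600.00) = 139.20 + 12.8% × 280.00 = 175.04

175.04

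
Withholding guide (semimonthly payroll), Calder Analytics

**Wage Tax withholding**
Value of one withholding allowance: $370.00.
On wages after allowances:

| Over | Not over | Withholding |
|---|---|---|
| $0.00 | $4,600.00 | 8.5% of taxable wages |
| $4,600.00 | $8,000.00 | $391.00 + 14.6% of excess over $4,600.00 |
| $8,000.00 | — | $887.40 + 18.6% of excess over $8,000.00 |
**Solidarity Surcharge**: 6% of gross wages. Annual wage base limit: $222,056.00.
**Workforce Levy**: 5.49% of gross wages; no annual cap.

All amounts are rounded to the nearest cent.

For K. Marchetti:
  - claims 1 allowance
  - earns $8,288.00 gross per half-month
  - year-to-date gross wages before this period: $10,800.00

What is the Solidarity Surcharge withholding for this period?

Solidarity Surcharge: 6% × $8,288.00 = $497.28

$497.28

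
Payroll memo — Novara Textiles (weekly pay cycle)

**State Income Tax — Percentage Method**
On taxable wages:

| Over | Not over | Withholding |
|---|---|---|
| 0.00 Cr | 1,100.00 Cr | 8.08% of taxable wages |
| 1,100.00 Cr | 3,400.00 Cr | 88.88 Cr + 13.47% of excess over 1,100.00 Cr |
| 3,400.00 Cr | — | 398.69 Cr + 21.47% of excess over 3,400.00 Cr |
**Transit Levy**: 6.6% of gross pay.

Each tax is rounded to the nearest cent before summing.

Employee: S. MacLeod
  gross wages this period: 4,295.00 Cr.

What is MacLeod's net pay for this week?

State Income Tax: taxable = 4,295.00 Cr
  398.69 Cr + 21.47% × (4,295.00 Cr − 3,400.00 Cr) = 398.69 Cr + 21.47% × 895.00 Cr = 590.85 Cr
Transit Levy: 6.6% × 4,295.00 Cr = 283.47 Cr
Total withheld: 590.85 Cr + 283.47 Cr = 874.32 Cr
Net pay: 4,295.00 Cr − 874.32 Cr = 3,420.68 Cr

3,420.68 Cr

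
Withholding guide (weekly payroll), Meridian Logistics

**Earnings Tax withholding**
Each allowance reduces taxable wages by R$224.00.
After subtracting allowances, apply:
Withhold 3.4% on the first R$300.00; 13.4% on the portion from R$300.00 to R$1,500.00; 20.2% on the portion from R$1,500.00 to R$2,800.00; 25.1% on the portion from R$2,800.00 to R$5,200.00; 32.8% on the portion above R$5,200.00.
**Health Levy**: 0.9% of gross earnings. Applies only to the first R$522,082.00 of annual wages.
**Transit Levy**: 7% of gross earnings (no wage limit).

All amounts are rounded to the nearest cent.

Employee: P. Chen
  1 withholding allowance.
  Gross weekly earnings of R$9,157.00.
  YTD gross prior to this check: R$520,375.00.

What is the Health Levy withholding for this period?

R$15.36

Health Levy: cap R$522,082.00 − YTD R$520,375.00 = R$1,707.00 subject; 0.9% × R$1,707.00 = R$15.36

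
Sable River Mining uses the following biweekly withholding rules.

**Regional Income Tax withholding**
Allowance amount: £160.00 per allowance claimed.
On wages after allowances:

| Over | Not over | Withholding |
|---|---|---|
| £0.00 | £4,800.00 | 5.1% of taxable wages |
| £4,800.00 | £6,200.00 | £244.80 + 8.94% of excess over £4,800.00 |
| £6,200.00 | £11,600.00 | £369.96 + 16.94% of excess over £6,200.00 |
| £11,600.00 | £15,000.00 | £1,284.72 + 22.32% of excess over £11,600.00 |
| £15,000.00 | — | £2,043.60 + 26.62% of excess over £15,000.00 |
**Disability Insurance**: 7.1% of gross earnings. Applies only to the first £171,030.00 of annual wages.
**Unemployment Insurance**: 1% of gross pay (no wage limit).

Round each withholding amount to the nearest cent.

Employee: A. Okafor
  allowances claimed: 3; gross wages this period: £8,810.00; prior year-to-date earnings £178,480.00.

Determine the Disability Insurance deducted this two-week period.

£0.00

Disability Insurance: YTD £178,480.00 ≥ cap £171,030.00 → £0.00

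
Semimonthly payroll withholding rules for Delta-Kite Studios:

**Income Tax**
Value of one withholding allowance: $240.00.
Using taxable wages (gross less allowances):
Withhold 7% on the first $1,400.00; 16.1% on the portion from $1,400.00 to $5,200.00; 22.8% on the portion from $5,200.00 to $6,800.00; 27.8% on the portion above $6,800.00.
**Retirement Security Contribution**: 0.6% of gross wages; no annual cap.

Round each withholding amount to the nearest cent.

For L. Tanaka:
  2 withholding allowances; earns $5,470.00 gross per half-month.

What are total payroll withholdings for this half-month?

$708.81

Income Tax: taxable = $5,470.00 − 2×$240.00 = $4,990.00
  $98.00 + 16.1% × ($4,990.00 − $1,400.00) = $98.00 + 16.1% × $3,590.00 = $675.99
Retirement Security Contribution: 0.6% × $5,470.00 = $32.82
Total: $675.99 + $32.82 = $708.81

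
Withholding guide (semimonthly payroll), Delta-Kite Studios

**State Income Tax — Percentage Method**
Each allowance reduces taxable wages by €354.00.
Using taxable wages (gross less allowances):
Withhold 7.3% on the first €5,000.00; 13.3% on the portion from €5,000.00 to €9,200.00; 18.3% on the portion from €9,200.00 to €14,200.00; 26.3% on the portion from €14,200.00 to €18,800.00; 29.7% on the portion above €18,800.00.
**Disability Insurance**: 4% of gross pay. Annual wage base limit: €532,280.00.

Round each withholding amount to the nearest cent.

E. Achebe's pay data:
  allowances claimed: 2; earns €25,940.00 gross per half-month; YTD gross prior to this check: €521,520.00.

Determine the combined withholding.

€5,389.10

State Income Tax: taxable = €25,940.00 − 2×€354.00 = €25,232.00
  €3,048.40 + 29.7% × (€25,232.00 − €18,800.00) = €3,048.40 + 29.7% × €6,432.00 = €4,958.70
Disability Insurance: cap €532,280.00 − YTD €521,520.00 = €10,760.00 subject; 4% × €10,760.00 = €430.40
Total: €4,958.70 + €430.40 = €5,389.10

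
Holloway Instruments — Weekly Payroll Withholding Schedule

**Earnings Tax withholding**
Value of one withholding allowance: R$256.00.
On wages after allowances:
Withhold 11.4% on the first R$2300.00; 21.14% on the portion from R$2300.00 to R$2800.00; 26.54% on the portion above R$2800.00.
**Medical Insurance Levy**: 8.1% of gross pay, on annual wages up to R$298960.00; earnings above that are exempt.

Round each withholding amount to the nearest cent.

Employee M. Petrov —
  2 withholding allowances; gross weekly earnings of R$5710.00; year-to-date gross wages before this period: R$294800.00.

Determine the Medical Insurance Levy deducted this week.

Medical Insurance Levy: cap R$298960.00 − YTD R$294800.00 = R$4160.00 subject; 8.1% × R$4160.00 = R$336.96

R$336.96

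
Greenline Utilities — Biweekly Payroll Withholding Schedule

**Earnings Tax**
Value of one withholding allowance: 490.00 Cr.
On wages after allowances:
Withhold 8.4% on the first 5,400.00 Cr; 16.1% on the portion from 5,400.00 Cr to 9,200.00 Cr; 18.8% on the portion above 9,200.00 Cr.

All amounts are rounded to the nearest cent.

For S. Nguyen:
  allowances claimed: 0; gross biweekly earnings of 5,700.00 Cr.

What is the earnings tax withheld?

Earnings Tax: taxable = 5,700.00 Cr
  453.60 Cr + 16.1% × (5,700.00 Cr − 5,400.00 Cr) = 453.60 Cr + 16.1% × 300.00 Cr = 501.90 Cr

501.90 Cr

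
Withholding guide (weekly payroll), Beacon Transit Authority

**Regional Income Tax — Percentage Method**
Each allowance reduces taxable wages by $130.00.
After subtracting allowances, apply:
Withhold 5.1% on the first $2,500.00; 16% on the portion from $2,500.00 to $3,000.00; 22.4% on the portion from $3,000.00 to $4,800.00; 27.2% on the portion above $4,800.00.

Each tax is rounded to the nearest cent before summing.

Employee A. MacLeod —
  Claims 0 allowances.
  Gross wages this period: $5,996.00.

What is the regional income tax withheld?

Regional Income Tax: taxable = $5,996.00
  $610.70 + 27.2% × ($5,996.00 − $4,800.00) = $610.70 + 27.2% × $1,196.00 = $936.01

$936.01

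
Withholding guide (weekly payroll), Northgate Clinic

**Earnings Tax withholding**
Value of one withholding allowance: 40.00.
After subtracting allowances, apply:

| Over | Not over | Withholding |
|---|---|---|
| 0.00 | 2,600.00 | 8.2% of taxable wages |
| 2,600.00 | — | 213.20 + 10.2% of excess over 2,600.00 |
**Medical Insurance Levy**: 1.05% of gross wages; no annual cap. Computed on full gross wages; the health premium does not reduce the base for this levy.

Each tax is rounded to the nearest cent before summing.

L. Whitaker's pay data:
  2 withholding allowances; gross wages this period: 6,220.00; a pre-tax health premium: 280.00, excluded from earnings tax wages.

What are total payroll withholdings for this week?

611.03

Earnings Tax: taxable = 6,220.00 − 280.00 − 2×40.00 = 5,860.00
  213.20 + 10.2% × (5,860.00 − 2,600.00) = 213.20 + 10.2% × 3,260.00 = 545.72
Medical Insurance Levy: 1.05% × 6,220.00 = 65.31
Total: 545.72 + 65.31 = 611.03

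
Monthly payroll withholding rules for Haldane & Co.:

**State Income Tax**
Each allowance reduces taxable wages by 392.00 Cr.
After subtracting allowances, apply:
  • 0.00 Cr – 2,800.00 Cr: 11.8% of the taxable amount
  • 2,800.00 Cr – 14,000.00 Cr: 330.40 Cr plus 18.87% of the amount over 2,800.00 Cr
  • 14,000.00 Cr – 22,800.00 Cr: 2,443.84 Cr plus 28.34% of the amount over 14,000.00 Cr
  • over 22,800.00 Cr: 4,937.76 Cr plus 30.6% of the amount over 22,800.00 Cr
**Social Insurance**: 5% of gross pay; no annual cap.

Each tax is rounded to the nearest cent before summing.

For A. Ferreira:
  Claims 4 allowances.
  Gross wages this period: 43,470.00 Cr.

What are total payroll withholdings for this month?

12,956.47 Cr

State Income Tax: taxable = 43,470.00 Cr − 4×392.00 Cr = 41,902.00 Cr
  4,937.76 Cr + 30.6% × (41,902.00 Cr − 22,800.00 Cr) = 4,937.76 Cr + 30.6% × 19,102.00 Cr = 10,782.97 Cr
Social Insurance: 5% × 43,470.00 Cr = 2,173.50 Cr
Total: 10,782.97 Cr + 2,173.50 Cr = 12,956.47 Cr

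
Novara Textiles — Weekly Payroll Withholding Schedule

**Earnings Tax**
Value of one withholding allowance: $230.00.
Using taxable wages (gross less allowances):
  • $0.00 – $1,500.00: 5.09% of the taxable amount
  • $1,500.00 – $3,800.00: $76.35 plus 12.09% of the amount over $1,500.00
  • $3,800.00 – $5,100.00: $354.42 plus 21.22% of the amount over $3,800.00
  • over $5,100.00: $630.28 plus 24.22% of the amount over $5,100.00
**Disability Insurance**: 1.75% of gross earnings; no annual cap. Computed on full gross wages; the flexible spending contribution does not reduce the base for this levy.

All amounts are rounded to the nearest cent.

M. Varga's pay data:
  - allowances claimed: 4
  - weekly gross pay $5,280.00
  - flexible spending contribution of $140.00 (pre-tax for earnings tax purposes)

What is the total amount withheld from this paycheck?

$535.94

Earnings Tax: taxable = $5,280.00 − $140.00 − 4×$230.00 = $4,220.00
  $354.42 + 21.22% × ($4,220.00 − $3,800.00) = $354.42 + 21.22% × $420.00 = $443.54
Disability Insurance: 1.75% × $5,280.00 = $92.40
Total: $443.54 + $92.40 = $535.94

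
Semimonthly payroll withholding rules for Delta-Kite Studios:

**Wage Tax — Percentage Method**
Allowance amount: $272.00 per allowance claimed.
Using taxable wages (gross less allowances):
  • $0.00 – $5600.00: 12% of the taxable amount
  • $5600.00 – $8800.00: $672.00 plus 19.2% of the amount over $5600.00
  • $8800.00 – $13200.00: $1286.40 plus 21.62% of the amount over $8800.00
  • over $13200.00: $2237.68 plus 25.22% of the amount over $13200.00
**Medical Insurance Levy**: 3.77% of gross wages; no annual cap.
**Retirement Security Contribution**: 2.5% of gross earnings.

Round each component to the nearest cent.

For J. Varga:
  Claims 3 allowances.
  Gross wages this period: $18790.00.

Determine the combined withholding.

Wage Tax: taxable = $18790.00 − 3×$272.00 = $17974.00
  $2237.68 + 25.22% × ($17974.00 − $13200.00) = $2237.68 + 25.22% × $4774.00 = $3441.68
Medical Insurance Levy: 3.77% × $18790.00 = $708.38
Retirement Security Contribution: 2.5% × $18790.00 = $469.75
Total: $3441.68 + $708.38 + $469.75 = $4619.81

$4619.81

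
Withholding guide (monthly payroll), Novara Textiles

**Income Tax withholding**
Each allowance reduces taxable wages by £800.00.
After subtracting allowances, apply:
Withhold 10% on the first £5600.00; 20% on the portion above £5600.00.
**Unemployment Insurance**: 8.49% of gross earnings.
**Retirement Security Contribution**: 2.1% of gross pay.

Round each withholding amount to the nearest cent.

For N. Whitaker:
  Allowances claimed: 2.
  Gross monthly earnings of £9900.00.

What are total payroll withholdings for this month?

£2148.41

Income Tax: taxable = £9900.00 − 2×£800.00 = £8300.00
  £560.00 + 20% × (£8300.00 − £5600.00) = £560.00 + 20% × £2700.00 = £1100.00
Unemployment Insurance: 8.49% × £9900.00 = £840.51
Retirement Security Contribution: 2.1% × £9900.00 = £207.90
Total: £1100.00 + £840.51 + £207.90 = £2148.41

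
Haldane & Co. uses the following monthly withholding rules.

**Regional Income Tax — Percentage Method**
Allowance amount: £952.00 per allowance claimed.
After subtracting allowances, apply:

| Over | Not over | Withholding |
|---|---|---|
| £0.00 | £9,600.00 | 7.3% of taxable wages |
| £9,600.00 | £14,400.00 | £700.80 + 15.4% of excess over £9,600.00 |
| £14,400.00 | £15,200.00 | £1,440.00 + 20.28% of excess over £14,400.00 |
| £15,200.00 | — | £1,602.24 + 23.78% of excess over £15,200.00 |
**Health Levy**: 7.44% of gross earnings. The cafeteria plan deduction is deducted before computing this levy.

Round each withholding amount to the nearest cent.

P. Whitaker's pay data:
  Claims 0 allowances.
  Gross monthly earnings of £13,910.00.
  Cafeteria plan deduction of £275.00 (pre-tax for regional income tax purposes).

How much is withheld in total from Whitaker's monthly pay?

Regional Income Tax: taxable = £13,910.00 − £275.00 = £13,635.00
  £700.80 + 15.4% × (£13,635.00 − £9,600.00) = £700.80 + 15.4% × £4,035.00 = £1,322.19
Health Levy: 7.44% × £13,635.00 = £1,014.44
Total: £1,322.19 + £1,014.44 = £2,336.63

£2,336.63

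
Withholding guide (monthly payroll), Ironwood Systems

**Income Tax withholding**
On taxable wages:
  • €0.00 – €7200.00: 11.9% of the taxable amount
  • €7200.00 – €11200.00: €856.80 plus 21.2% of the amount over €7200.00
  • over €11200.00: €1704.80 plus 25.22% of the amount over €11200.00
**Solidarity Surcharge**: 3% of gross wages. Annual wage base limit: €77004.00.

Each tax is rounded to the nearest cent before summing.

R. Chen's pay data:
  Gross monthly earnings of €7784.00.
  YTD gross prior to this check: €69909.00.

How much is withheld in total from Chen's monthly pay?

Income Tax: taxable = €7784.00
  €856.80 + 21.2% × (€7784.00 − €7200.00) = €856.80 + 21.2% × €584.00 = €980.61
Solidarity Surcharge: cap €77004.00 − YTD €69909.00 = €7095.00 subject; 3% × €7095.00 = €212.85
Total: €980.61 + €212.85 = €1193.46

€1193.46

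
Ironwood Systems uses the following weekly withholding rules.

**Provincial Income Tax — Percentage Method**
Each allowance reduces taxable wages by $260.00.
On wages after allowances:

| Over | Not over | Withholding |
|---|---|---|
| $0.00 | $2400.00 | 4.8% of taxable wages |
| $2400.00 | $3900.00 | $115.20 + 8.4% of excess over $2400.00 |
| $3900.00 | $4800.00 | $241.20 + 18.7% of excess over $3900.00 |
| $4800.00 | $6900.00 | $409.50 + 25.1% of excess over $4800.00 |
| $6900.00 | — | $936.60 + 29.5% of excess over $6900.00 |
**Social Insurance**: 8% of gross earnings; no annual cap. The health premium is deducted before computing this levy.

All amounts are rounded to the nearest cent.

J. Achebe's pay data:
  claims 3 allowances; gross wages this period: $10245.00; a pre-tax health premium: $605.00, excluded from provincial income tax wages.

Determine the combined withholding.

Provincial Income Tax: taxable = $10245.00 − $605.00 − 3×$260.00 = $8860.00
  $936.60 + 29.5% × ($8860.00 − $6900.00) = $936.60 + 29.5% × $1960.00 = $1514.80
Social Insurance: 8% × $9640.00 = $771.20
Total: $1514.80 + $771.20 = $2286.00

$2286.00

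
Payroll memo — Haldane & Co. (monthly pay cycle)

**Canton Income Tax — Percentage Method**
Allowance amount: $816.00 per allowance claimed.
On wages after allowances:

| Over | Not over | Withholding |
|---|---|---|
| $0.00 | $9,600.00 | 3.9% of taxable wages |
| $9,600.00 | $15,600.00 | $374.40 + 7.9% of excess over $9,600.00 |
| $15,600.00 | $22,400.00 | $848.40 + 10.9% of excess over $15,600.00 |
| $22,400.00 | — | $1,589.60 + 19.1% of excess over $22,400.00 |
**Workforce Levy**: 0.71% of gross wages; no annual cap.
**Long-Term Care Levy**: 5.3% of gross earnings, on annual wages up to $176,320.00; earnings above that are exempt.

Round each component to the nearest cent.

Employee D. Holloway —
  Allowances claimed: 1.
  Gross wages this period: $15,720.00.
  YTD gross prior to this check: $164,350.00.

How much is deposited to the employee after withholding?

$14,180.56

Canton Income Tax: taxable = $15,720.00 − 1×$816.00 = $14,904.00
  $374.40 + 7.9% × ($14,904.00 − $9,600.00) = $374.40 + 7.9% × $5,304.00 = $793.42
Workforce Levy: 0.71% × $15,720.00 = $111.61
Long-Term Care Levy: cap $176,320.00 − YTD $164,350.00 = $11,970.00 subject; 5.3% × $11,970.00 = $634.41
Total withheld: $793.42 + $111.61 + $634.41 = $1,539.44
Net pay: $15,720.00 − $1,539.44 = $14,180.56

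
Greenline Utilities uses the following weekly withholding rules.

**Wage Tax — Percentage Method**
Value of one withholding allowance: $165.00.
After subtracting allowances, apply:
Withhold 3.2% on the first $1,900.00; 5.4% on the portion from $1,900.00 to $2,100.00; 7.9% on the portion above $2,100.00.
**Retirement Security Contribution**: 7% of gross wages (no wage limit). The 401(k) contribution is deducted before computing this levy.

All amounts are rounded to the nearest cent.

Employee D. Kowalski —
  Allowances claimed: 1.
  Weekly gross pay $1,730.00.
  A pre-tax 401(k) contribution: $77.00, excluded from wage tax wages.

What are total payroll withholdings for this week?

$163.33

Wage Tax: taxable = $1,730.00 − $77.00 − 1×$165.00 = $1,488.00
  3.2% × $1,488.00 = $47.62
Retirement Security Contribution: 7% × $1,653.00 = $115.71
Total: $47.62 + $115.71 = $163.33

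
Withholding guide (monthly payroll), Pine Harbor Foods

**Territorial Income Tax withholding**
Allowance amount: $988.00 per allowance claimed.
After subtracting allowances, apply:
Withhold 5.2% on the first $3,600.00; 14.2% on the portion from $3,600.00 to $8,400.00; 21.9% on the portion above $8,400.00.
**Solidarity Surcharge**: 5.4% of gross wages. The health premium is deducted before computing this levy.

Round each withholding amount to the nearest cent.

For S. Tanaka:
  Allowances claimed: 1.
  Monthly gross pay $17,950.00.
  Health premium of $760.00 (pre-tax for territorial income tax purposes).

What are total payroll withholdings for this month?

Territorial Income Tax: taxable = $17,950.00 − $760.00 − 1×$988.00 = $16,202.00
  $868.80 + 21.9% × ($16,202.00 − $8,400.00) = $868.80 + 21.9% × $7,802.00 = $2,577.44
Solidarity Surcharge: 5.4% × $17,190.00 = $928.26
Total: $2,577.44 + $928.26 = $3,505.70

$3,505.70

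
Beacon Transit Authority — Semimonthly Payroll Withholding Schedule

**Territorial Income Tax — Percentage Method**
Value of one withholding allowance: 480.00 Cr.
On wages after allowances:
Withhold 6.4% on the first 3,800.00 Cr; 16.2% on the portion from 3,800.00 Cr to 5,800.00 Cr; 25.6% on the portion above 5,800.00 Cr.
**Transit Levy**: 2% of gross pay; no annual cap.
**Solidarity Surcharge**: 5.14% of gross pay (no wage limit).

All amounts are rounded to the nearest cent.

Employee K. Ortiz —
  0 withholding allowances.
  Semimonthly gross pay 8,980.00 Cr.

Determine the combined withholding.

2,022.45 Cr

Territorial Income Tax: taxable = 8,980.00 Cr
  567.20 Cr + 25.6% × (8,980.00 Cr − 5,800.00 Cr) = 567.20 Cr + 25.6% × 3,180.00 Cr = 1,381.28 Cr
Transit Levy: 2% × 8,980.00 Cr = 179.60 Cr
Solidarity Surcharge: 5.14% × 8,980.00 Cr = 461.57 Cr
Total: 1,381.28 Cr + 179.60 Cr + 461.57 Cr = 2,022.45 Cr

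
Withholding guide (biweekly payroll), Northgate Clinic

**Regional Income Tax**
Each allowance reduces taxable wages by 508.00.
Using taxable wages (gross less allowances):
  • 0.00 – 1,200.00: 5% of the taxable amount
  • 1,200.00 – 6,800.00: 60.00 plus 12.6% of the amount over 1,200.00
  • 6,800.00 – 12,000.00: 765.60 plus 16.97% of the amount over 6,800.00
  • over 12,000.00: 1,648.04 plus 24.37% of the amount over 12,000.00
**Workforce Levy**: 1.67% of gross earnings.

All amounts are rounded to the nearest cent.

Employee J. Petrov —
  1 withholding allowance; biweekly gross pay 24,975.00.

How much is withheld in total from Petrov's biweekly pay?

5,103.33

Regional Income Tax: taxable = 24,975.00 − 1×508.00 = 24,467.00
  1,648.04 + 24.37% × (24,467.00 − 12,000.00) = 1,648.04 + 24.37% × 12,467.00 = 4,686.25
Workforce Levy: 1.67% × 24,975.00 = 417.08
Total: 4,686.25 + 417.08 = 5,103.33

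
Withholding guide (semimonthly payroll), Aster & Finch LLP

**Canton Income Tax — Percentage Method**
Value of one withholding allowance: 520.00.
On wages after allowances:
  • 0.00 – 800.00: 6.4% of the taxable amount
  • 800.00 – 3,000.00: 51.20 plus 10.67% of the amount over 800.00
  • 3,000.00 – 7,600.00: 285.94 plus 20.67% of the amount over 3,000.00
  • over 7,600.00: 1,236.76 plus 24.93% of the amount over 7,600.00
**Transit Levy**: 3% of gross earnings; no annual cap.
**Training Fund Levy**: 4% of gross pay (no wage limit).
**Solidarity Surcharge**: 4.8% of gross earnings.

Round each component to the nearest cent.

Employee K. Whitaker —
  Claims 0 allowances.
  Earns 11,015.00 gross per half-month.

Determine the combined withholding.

3,387.89

Canton Income Tax: taxable = 11,015.00
  1,236.76 + 24.93% × (11,015.00 − 7,600.00) = 1,236.76 + 24.93% × 3,415.00 = 2,088.12
Transit Levy: 3% × 11,015.00 = 330.45
Training Fund Levy: 4% × 11,015.00 = 440.60
Solidarity Surcharge: 4.8% × 11,015.00 = 528.72
Total: 2,088.12 + 330.45 + 440.60 + 528.72 = 3,387.89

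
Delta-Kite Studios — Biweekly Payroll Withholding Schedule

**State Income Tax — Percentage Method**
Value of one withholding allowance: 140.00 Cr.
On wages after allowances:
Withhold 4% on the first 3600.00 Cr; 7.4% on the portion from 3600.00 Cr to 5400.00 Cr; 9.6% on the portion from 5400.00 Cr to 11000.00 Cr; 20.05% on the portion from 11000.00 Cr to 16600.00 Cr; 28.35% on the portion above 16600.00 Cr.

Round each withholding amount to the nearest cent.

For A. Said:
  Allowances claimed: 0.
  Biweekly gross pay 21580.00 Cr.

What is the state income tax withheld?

State Income Tax: taxable = 21580.00 Cr
  1937.60 Cr + 28.35% × (21580.00 Cr − 16600.00 Cr) = 1937.60 Cr + 28.35% × 4980.00 Cr = 3349.43 Cr

3349.43 Cr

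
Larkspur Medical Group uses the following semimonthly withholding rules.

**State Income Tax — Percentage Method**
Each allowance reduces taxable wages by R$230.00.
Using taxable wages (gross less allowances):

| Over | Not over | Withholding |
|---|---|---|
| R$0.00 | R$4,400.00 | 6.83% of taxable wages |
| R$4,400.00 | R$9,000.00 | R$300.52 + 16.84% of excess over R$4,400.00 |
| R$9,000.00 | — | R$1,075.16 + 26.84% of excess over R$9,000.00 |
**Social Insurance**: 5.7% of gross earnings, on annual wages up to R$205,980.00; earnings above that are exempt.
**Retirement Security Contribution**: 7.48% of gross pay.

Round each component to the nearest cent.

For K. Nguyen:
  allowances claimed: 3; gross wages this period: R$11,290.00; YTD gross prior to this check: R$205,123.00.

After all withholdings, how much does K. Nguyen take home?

State Income Tax: taxable = R$11,290.00 − 3×R$230.00 = R$10,600.00
  R$1,075.16 + 26.84% × (R$10,600.00 − R$9,000.00) = R$1,075.16 + 26.84% × R$1,600.00 = R$1,504.60
Social Insurance: cap R$205,980.00 − YTD R$205,123.00 = R$857.00 subject; 5.7% × R$857.00 = R$48.85
Retirement Security Contribution: 7.48% × R$11,290.00 = R$844.49
Total withheld: R$1,504.60 + R$48.85 + R$844.49 = R$2,397.94
Net pay: R$11,290.00 − R$2,397.94 = R$8,892.06

R$8,892.06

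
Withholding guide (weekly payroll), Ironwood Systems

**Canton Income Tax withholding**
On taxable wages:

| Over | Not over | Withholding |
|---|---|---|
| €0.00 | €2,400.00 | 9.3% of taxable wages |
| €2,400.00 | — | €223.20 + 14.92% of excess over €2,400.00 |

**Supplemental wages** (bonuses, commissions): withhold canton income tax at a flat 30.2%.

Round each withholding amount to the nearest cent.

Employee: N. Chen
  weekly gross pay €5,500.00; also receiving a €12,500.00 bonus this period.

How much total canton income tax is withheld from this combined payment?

Canton Income Tax: taxable = €5,500.00
  €223.20 + 14.92% × (€5,500.00 − €2,400.00) = €223.20 + 14.92% × €3,100.00 = €685.72
Supplemental (30.2% flat on bonus): 30.2% × €12,500.00 = €3,775.00
Total canton income tax: €685.72 + €3,775.00 = €4,460.72

€4,460.72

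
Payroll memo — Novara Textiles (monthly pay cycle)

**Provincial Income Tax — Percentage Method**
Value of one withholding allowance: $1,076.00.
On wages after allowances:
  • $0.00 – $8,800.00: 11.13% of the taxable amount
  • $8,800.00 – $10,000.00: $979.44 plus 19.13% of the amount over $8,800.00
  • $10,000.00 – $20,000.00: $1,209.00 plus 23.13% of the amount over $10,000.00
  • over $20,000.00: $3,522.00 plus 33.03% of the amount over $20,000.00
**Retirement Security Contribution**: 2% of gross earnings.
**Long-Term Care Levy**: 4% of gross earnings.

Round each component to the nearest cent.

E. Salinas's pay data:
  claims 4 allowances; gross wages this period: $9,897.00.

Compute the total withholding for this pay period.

Provincial Income Tax: taxable = $9,897.00 − 4×$1,076.00 = $5,593.00
  11.13% × $5,593.00 = $622.50
Retirement Security Contribution: 2% × $9,897.00 = $197.94
Long-Term Care Levy: 4% × $9,897.00 = $395.88
Total: $622.50 + $197.94 + $395.88 = $1,216.32

$1,216.32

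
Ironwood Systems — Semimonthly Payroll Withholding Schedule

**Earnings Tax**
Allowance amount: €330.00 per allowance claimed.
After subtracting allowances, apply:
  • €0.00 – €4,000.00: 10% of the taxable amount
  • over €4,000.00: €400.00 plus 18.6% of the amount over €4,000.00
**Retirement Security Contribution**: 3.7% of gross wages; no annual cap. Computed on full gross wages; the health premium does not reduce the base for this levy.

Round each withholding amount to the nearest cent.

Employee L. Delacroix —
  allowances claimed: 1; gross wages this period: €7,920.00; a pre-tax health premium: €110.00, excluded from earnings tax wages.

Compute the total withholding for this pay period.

€1,340.32

Earnings Tax: taxable = €7,920.00 − €110.00 − 1×€330.00 = €7,480.00
  €400.00 + 18.6% × (€7,480.00 − €4,000.00) = €400.00 + 18.6% × €3,480.00 = €1,047.28
Retirement Security Contribution: 3.7% × €7,920.00 = €293.04
Total: €1,047.28 + €293.04 = €1,340.32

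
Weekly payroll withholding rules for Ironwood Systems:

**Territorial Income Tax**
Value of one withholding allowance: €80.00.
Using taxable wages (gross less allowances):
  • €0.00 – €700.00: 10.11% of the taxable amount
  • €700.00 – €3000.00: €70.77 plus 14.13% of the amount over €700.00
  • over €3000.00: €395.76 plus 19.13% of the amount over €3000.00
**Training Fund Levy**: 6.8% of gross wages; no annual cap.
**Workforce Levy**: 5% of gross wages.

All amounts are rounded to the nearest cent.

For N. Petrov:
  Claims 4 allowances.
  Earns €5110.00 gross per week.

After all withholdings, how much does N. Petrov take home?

€3768.83

Territorial Income Tax: taxable = €5110.00 − 4×€80.00 = €4790.00
  €395.76 + 19.13% × (€4790.00 − €3000.00) = €395.76 + 19.13% × €1790.00 = €738.19
Training Fund Levy: 6.8% × €5110.00 = €347.48
Workforce Levy: 5% × €5110.00 = €255.50
Total withheld: €738.19 + €347.48 + €255.50 = €1341.17
Net pay: €5110.00 − €1341.17 = €3768.83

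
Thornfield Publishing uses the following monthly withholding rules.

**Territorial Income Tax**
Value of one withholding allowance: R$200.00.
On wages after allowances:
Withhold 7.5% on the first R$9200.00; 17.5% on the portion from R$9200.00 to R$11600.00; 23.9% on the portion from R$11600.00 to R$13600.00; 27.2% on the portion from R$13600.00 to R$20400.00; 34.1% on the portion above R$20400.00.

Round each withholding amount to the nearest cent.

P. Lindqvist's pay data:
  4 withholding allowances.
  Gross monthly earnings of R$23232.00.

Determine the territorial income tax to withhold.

R$4130.51

Territorial Income Tax: taxable = R$23232.00 − 4×R$200.00 = R$22432.00
  R$3437.60 + 34.1% × (R$22432.00 − R$20400.00) = R$3437.60 + 34.1% × R$2032.00 = R$4130.51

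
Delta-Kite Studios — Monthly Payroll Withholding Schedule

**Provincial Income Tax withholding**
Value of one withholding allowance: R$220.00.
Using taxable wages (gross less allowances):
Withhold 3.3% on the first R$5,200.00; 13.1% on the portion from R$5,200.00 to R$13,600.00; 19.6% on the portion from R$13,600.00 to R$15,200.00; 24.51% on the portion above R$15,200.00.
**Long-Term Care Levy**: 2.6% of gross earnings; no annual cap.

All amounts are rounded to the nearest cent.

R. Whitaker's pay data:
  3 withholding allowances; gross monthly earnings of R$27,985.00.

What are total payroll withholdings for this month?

Provincial Income Tax: taxable = R$27,985.00 − 3×R$220.00 = R$27,325.00
  R$1,585.60 + 24.51% × (R$27,325.00 − R$15,200.00) = R$1,585.60 + 24.51% × R$12,125.00 = R$4,557.44
Long-Term Care Levy: 2.6% × R$27,985.00 = R$727.61
Total: R$4,557.44 + R$727.61 = R$5,285.05

R$5,285.05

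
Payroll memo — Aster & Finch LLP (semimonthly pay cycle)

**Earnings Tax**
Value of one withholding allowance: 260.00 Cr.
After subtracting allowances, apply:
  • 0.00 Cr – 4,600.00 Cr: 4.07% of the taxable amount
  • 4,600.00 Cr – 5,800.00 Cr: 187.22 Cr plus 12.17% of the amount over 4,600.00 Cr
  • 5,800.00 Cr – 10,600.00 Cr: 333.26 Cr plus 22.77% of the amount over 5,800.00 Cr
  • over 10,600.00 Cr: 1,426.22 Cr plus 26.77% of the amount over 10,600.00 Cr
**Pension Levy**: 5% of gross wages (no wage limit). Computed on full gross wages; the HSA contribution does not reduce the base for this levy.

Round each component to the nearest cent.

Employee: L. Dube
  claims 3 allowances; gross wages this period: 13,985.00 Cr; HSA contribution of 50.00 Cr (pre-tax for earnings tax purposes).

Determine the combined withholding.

Earnings Tax: taxable = 13,985.00 Cr − 50.00 Cr − 3×260.00 Cr = 13,155.00 Cr
  1,426.22 Cr + 26.77% × (13,155.00 Cr − 10,600.00 Cr) = 1,426.22 Cr + 26.77% × 2,555.00 Cr = 2,110.19 Cr
Pension Levy: 5% × 13,985.00 Cr = 699.25 Cr
Total: 2,110.19 Cr + 699.25 Cr = 2,809.44 Cr

2,809.44 Cr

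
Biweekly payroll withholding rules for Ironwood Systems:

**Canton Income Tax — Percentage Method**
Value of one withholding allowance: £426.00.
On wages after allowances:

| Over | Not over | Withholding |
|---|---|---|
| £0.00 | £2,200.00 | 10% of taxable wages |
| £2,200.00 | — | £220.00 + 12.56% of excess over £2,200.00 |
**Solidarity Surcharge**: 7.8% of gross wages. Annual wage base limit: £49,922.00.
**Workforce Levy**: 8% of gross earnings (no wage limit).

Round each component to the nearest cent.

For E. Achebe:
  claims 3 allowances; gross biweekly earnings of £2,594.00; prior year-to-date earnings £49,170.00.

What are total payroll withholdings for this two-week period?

Canton Income Tax: taxable = £2,594.00 − 3×£426.00 = £1,316.00
  10% × £1,316.00 = £131.60
Solidarity Surcharge: cap £49,922.00 − YTD £49,170.00 = £752.00 subject; 7.8% × £752.00 = £58.66
Workforce Levy: 8% × £2,594.00 = £207.52
Total: £131.60 + £58.66 + £207.52 = £397.78

£397.78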